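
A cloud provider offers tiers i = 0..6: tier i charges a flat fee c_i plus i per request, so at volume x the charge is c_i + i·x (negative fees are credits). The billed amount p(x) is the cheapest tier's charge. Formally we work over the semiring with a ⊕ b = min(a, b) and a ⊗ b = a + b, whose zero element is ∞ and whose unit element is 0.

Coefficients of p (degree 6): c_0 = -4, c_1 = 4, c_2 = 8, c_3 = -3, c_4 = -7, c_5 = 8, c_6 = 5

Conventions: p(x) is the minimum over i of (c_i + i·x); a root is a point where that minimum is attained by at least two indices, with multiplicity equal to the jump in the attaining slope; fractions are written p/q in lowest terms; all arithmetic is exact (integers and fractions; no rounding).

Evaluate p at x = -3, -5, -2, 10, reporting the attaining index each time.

p(-3) = min(-4+0·(-3)=-4, 4+1·(-3)=1, 8+2·(-3)=2, -3+3·(-3)=-12, -7+4·(-3)=-19, 8+5·(-3)=-7, 5+6·(-3)=-13) = -19 (attained by i=4)
p(-5) = min(-4+0·(-5)=-4, 4+1·(-5)=-1, 8+2·(-5)=-2, -3+3·(-5)=-18, -7+4·(-5)=-27, 8+5·(-5)=-17, 5+6·(-5)=-25) = -27 (attained by i=4)
p(-2) = min(-4+0·(-2)=-4, 4+1·(-2)=2, 8+2·(-2)=4, -3+3·(-2)=-9, -7+4·(-2)=-15, 8+5·(-2)=-2, 5+6·(-2)=-7) = -15 (attained by i=4)
p(10) = min(-4+0·10=-4, 4+1·10=14, 8+2·10=28, -3+3·10=27, -7+4·10=33, 8+5·10=58, 5+6·10=65) = -4 (attained by i=0)
Answer: p(-3) = -19; p(-5) = -27; p(-2) = -15; p(10) = -4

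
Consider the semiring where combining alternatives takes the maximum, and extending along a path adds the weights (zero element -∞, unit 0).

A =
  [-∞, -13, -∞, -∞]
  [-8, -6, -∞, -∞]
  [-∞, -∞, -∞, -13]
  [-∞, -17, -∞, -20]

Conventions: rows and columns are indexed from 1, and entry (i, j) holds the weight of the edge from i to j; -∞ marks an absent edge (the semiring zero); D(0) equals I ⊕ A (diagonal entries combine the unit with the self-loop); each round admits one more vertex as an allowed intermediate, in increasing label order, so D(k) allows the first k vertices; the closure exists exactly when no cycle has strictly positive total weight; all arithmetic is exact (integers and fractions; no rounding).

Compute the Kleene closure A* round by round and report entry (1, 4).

D(0):
  [0, -13, -∞, -∞]
  [-8, 0, -∞, -∞]
  [-∞, -∞, 0, -13]
  [-∞, -17, -∞, 0]
D(1):
  [0, -13, -∞, -∞]
  [-8, 0, -∞, -∞]
  [-∞, -∞, 0, -13]
  [-∞, -17, -∞, 0]
D(2):
  [0, -13, -∞, -∞]
  [-8, 0, -∞, -∞]
  [-∞, -∞, 0, -13]
  [-25, -17, -∞, 0]
D(3):
  [0, -13, -∞, -∞]
  [-8, 0, -∞, -∞]
  [-∞, -∞, 0, -13]
  [-25, -17, -∞, 0]
D(4):
  [0, -13, -∞, -∞]
  [-8, 0, -∞, -∞]
  [-38, -30, 0, -13]
  [-25, -17, -∞, 0]
Answer: A*[1][4] = -∞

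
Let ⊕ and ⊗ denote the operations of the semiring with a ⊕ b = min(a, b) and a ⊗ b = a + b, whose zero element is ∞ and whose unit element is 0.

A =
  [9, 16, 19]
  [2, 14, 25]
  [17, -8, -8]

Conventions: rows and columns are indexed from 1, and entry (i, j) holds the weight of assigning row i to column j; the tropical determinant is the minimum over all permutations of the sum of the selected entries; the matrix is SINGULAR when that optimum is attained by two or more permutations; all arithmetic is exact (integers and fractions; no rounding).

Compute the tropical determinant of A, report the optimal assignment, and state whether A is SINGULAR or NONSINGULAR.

σ = (1, 2, 3): 9 + 14 + (-8) = 15
σ = (1, 3, 2): 9 + 25 + (-8) = 26
σ = (2, 1, 3): 16 + 2 + (-8) = 10
σ = (2, 3, 1): 16 + 25 + 17 = 58
σ = (3, 1, 2): 19 + 2 + (-8) = 13
σ = (3, 2, 1): 19 + 14 + 17 = 50
Optimal value attained by: σ = (2, 1, 3).
Answer: det⊕(A) = 10; verdict: NONSINGULAR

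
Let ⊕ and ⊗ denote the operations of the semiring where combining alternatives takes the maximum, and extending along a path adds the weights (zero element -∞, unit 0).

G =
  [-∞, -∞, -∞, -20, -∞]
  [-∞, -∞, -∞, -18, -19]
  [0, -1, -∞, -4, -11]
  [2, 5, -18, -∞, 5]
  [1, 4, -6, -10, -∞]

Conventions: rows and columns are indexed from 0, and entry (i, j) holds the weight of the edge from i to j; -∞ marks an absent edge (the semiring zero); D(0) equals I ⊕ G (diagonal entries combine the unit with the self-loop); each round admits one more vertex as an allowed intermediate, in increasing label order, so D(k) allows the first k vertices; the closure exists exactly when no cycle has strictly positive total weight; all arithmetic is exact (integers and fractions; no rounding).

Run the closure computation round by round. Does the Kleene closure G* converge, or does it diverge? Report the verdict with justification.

D(0):
  [0, -∞, -∞, -20, -∞]
  [-∞, 0, -∞, -18, -19]
  [0, -1, 0, -4, -11]
  [2, 5, -18, 0, 5]
  [1, 4, -6, -10, 0]
D(1):
  [0, -∞, -∞, -20, -∞]
  [-∞, 0, -∞, -18, -19]
  [0, -1, 0, -4, -11]
  [2, 5, -18, 0, 5]
  [1, 4, -6, -10, 0]
D(2):
  [0, -∞, -∞, -20, -∞]
  [-∞, 0, -∞, -18, -19]
  [0, -1, 0, -4, -11]
  [2, 5, -18, 0, 5]
  [1, 4, -6, -10, 0]
D(3):
  [0, -∞, -∞, -20, -∞]
  [-∞, 0, -∞, -18, -19]
  [0, -1, 0, -4, -11]
  [2, 5, -18, 0, 5]
  [1, 4, -6, -10, 0]
D(4):
  [0, -15, -38, -20, -15]
  [-16, 0, -36, -18, -13]
  [0, 1, 0, -4, 1]
  [2, 5, -18, 0, 5]
  [1, 4, -6, -10, 0]
D(5):
  [0, -11, -21, -20, -15]
  [-12, 0, -19, -18, -13]
  [2, 5, 0, -4, 1]
  [6, 9, -1, 0, 5]
  [1, 4, -6, -10, 0]
Key observation: every diagonal entry stays at the unit through all rounds, so no improving cycle exists.
Answer: CONVERGES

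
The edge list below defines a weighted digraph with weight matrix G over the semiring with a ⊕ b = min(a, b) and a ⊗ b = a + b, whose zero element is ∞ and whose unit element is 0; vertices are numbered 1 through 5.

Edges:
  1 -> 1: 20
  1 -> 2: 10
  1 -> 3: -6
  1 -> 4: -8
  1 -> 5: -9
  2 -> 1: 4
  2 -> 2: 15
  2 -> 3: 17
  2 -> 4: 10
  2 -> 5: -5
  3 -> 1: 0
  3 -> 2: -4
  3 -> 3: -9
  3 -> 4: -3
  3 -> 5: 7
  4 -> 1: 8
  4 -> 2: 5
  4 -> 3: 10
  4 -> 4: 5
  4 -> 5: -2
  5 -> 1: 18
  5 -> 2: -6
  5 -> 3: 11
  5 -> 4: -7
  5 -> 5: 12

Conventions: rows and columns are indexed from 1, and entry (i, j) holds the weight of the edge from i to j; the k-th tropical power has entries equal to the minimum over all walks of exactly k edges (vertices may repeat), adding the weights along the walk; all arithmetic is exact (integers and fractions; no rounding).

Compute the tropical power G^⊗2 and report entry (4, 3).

G^⊗2:
  [-6, -15, -15, -16, -10]
  [13, -11, -2, -12, -5]
  [-9, -13, -18, -12, -9]
  [9, -8, 1, -9, -1]
  [-2, -2, 2, -2, -11]
Key observation: the optimum is the walk 4->3->3, with weight 10 + (-9) = 1.
Optimal value attained by: walk 4->3->3.
Answer: (G^⊗2)[4][3] = 1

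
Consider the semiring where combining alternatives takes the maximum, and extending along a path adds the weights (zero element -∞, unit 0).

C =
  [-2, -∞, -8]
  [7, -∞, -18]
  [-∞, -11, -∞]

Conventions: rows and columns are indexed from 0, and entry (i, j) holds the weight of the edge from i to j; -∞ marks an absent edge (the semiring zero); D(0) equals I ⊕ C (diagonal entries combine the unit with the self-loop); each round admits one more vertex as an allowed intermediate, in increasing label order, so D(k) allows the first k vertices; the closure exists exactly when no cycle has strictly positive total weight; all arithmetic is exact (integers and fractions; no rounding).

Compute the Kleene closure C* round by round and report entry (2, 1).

D(0):
  [0, -∞, -8]
  [7, 0, -18]
  [-∞, -11, 0]
D(1):
  [0, -∞, -8]
  [7, 0, -1]
  [-∞, -11, 0]
D(2):
  [0, -∞, -8]
  [7, 0, -1]
  [-4, -11, 0]
D(3):
  [0, -19, -8]
  [7, 0, -1]
  [-4, -11, 0]
Answer: C*[2][1] = -11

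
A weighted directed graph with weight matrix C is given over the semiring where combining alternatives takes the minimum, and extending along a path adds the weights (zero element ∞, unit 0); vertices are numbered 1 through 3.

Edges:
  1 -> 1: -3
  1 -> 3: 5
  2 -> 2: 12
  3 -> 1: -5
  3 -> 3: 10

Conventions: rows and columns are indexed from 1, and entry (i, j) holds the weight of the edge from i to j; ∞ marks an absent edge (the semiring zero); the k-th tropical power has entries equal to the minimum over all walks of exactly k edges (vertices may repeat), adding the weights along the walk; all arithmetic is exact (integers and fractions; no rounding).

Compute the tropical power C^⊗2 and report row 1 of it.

C^⊗2:
  [-6, ∞, 2]
  [∞, 24, ∞]
  [-8, ∞, 0]
Answer: row 1 of C^⊗2 = [-6, ∞, 2]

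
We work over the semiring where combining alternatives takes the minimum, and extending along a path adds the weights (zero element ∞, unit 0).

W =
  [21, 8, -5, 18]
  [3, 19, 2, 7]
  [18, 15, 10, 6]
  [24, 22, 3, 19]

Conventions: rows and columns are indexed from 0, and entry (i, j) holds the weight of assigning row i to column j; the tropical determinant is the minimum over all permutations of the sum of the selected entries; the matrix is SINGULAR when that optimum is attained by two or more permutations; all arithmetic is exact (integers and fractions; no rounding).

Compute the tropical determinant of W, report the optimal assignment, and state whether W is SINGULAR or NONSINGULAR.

σ = (0, 1, 2, 3): 21 + 19 + 10 + 19 = 69
σ = (0, 1, 3, 2): 21 + 19 + 6 + 3 = 49
σ = (0, 2, 1, 3): 21 + 2 + 15 + 19 = 57
σ = (0, 2, 3, 1): 21 + 2 + 6 + 22 = 51
σ = (0, 3, 1, 2): 21 + 7 + 15 + 3 = 46
σ = (0, 3, 2, 1): 21 + 7 + 10 + 22 = 60
σ = (1, 0, 2, 3): 8 + 3 + 10 + 19 = 40
σ = (1, 0, 3, 2): 8 + 3 + 6 + 3 = 20
σ = (1, 2, 0, 3): 8 + 2 + 18 + 19 = 47
σ = (1, 2, 3, 0): 8 + 2 + 6 + 24 = 40
σ = (1, 3, 0, 2): 8 + 7 + 18 + 3 = 36
σ = (1, 3, 2, 0): 8 + 7 + 10 + 24 = 49
σ = (2, 0, 1, 3): (-5) + 3 + 15 + 19 = 32
σ = (2, 0, 3, 1): (-5) + 3 + 6 + 22 = 26
σ = (2, 1, 0, 3): (-5) + 19 + 18 + 19 = 51
σ = (2, 1, 3, 0): (-5) + 19 + 6 + 24 = 44
σ = (2, 3, 0, 1): (-5) + 7 + 18 + 22 = 42
σ = (2, 3, 1, 0): (-5) + 7 + 15 + 24 = 41
σ = (3, 0, 1, 2): 18 + 3 + 15 + 3 = 39
σ = (3, 0, 2, 1): 18 + 3 + 10 + 22 = 53
σ = (3, 1, 0, 2): 18 + 19 + 18 + 3 = 58
σ = (3, 1, 2, 0): 18 + 19 + 10 + 24 = 71
σ = (3, 2, 0, 1): 18 + 2 + 18 + 22 = 60
σ = (3, 2, 1, 0): 18 + 2 + 15 + 24 = 59
Optimal value attained by: σ = (1, 0, 3, 2).
Answer: det⊕(W) = 20; verdict: NONSINGULAR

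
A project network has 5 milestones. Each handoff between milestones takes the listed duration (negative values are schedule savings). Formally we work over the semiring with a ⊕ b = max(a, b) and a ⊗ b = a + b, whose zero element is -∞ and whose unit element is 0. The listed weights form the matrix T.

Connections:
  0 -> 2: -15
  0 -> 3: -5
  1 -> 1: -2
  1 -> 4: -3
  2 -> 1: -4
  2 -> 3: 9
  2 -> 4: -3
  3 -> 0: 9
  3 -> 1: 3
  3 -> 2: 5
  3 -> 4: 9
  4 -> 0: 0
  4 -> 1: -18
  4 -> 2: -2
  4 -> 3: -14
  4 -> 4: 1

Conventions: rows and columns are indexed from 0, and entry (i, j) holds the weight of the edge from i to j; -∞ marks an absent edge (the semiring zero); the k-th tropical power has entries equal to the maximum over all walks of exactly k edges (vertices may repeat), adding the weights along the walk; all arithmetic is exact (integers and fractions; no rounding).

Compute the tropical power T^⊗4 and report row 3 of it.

T^⊗2:
  [4, -2, 0, -6, 4]
  [-3, -4, -5, -17, -2]
  [18, 12, 14, -17, 18]
  [9, 1, 7, 14, 10]
  [1, -6, -1, 7, 2]
T^⊗3:
  [4, -3, 2, 9, 5]
  [-2, -6, -4, 4, -1]
  [18, 10, 16, 23, 19]
  [23, 17, 19, 16, 23]
  [16, 10, 12, 8, 16]
T^⊗4:
  [18, 12, 14, 11, 18]
  [13, 7, 9, 5, 13]
  [32, 26, 28, 25, 32]
  [25, 19, 21, 28, 25]
  [17, 11, 14, 21, 17]
Answer: row 3 of T^⊗4 = [25, 19, 21, 28, 25]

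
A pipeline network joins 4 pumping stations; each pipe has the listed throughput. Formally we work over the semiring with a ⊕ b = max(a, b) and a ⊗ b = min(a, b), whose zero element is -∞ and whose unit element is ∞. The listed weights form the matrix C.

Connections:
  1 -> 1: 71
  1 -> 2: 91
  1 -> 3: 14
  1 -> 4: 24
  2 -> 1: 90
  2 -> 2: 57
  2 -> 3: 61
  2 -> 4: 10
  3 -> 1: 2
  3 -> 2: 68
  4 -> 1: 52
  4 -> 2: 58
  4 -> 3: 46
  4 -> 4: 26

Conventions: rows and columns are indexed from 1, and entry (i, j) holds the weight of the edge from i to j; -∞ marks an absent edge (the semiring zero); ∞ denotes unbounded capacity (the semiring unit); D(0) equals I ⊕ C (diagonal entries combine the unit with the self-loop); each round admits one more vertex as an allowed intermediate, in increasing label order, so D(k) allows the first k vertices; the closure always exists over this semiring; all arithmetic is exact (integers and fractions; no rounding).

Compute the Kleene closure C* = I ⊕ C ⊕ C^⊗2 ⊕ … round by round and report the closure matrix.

D(0):
  [∞, 91, 14, 24]
  [90, ∞, 61, 10]
  [2, 68, ∞, -∞]
  [52, 58, 46, ∞]
D(1):
  [∞, 91, 14, 24]
  [90, ∞, 61, 24]
  [2, 68, ∞, 2]
  [52, 58, 46, ∞]
D(2):
  [∞, 91, 61, 24]
  [90, ∞, 61, 24]
  [68, 68, ∞, 24]
  [58, 58, 58, ∞]
D(3):
  [∞, 91, 61, 24]
  [90, ∞, 61, 24]
  [68, 68, ∞, 24]
  [58, 58, 58, ∞]
D(4):
  [∞, 91, 61, 24]
  [90, ∞, 61, 24]
  [68, 68, ∞, 24]
  [58, 58, 58, ∞]
Answer: C* = [[∞, 91, 61, 24], [90, ∞, 61, 24], [68, 68, ∞, 24], [58, 58, 58, ∞]]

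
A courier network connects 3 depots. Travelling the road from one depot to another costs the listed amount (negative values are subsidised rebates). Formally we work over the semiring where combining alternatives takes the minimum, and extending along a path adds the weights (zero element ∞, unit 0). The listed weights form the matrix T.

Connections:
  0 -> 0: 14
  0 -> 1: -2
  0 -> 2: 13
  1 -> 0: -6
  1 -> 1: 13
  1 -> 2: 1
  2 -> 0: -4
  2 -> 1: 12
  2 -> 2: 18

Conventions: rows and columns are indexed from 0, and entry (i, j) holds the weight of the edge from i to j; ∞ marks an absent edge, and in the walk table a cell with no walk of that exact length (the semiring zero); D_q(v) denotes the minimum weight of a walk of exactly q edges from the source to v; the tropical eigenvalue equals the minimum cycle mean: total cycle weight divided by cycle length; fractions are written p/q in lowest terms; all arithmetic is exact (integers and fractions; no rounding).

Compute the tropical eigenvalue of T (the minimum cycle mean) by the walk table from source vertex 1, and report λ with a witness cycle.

q=0: [∞, 0, ∞]
q=1: [-6, 13, 1]
q=2: [-3, -8, 7]
q=3: [-14, -5, -7]
Optimal cycle mean attained by: cycle 0->1->0, total (-2) + (-6), length 2.
Answer: λ = -4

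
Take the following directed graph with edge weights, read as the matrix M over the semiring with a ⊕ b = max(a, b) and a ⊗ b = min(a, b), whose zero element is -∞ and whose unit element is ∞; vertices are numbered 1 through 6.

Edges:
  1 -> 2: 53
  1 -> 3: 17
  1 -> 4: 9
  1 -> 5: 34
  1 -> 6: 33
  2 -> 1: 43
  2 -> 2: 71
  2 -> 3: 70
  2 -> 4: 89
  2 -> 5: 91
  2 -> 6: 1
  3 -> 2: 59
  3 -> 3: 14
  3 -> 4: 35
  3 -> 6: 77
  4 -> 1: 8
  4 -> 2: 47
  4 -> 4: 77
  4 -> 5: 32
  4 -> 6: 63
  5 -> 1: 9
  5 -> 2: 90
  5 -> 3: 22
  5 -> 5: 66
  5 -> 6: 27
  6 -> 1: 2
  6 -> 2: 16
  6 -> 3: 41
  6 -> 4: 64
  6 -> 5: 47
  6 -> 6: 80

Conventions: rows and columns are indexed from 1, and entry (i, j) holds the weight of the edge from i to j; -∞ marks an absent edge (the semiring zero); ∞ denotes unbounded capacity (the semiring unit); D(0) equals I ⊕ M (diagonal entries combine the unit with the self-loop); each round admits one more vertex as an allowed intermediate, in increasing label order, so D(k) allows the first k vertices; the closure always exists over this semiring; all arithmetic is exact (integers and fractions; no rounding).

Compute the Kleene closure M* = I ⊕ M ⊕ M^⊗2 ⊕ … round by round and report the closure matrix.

D(0):
  [∞, 53, 17, 9, 34, 33]
  [43, ∞, 70, 89, 91, 1]
  [-∞, 59, ∞, 35, -∞, 77]
  [8, 47, -∞, ∞, 32, 63]
  [9, 90, 22, -∞, ∞, 27]
  [2, 16, 41, 64, 47, ∞]
D(1):
  [∞, 53, 17, 9, 34, 33]
  [43, ∞, 70, 89, 91, 33]
  [-∞, 59, ∞, 35, -∞, 77]
  [8, 47, 8, ∞, 32, 63]
  [9, 90, 22, 9, ∞, 27]
  [2, 16, 41, 64, 47, ∞]
D(2):
  [∞, 53, 53, 53, 53, 33]
  [43, ∞, 70, 89, 91, 33]
  [43, 59, ∞, 59, 59, 77]
  [43, 47, 47, ∞, 47, 63]
  [43, 90, 70, 89, ∞, 33]
  [16, 16, 41, 64, 47, ∞]
D(3):
  [∞, 53, 53, 53, 53, 53]
  [43, ∞, 70, 89, 91, 70]
  [43, 59, ∞, 59, 59, 77]
  [43, 47, 47, ∞, 47, 63]
  [43, 90, 70, 89, ∞, 70]
  [41, 41, 41, 64, 47, ∞]
D(4):
  [∞, 53, 53, 53, 53, 53]
  [43, ∞, 70, 89, 91, 70]
  [43, 59, ∞, 59, 59, 77]
  [43, 47, 47, ∞, 47, 63]
  [43, 90, 70, 89, ∞, 70]
  [43, 47, 47, 64, 47, ∞]
D(5):
  [∞, 53, 53, 53, 53, 53]
  [43, ∞, 70, 89, 91, 70]
  [43, 59, ∞, 59, 59, 77]
  [43, 47, 47, ∞, 47, 63]
  [43, 90, 70, 89, ∞, 70]
  [43, 47, 47, 64, 47, ∞]
D(6):
  [∞, 53, 53, 53, 53, 53]
  [43, ∞, 70, 89, 91, 70]
  [43, 59, ∞, 64, 59, 77]
  [43, 47, 47, ∞, 47, 63]
  [43, 90, 70, 89, ∞, 70]
  [43, 47, 47, 64, 47, ∞]
Answer: M* = [[∞, 53, 53, 53, 53, 53], [43, ∞, 70, 89, 91, 70], [43, 59, ∞, 64, 59, 77], [43, 47, 47, ∞, 47, 63], [43, 90, 70, 89, ∞, 70], [43, 47, 47, 64, 47, ∞]]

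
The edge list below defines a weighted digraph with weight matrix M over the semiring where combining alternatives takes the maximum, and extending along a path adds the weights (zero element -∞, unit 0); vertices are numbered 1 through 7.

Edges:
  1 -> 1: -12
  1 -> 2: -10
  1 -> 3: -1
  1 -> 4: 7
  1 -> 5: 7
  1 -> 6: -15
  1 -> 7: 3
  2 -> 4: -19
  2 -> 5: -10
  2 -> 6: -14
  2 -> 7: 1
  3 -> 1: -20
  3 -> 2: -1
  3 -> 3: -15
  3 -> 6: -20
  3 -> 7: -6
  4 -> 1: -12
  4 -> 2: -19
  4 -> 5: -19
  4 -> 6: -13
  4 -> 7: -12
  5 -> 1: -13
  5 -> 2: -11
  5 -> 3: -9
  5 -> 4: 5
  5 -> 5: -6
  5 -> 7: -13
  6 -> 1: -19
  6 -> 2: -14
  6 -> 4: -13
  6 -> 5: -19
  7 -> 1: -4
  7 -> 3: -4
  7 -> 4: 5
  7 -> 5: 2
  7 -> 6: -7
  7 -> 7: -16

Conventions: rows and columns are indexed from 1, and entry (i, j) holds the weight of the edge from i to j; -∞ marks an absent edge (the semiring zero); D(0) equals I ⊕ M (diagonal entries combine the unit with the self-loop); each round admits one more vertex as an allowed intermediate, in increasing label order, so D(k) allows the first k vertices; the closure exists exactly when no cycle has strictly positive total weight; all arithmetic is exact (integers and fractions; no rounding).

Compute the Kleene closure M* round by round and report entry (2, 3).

D(0):
  [0, -10, -1, 7, 7, -15, 3]
  [-∞, 0, -∞, -19, -10, -14, 1]
  [-20, -1, 0, -∞, -∞, -20, -6]
  [-12, -19, -∞, 0, -19, -13, -12]
  [-13, -11, -9, 5, 0, -∞, -13]
  [-19, -14, -∞, -13, -19, 0, -∞]
  [-4, -∞, -4, 5, 2, -7, 0]
D(1):
  [0, -10, -1, 7, 7, -15, 3]
  [-∞, 0, -∞, -19, -10, -14, 1]
  [-20, -1, 0, -13, -13, -20, -6]
  [-12, -19, -13, 0, -5, -13, -9]
  [-13, -11, -9, 5, 0, -28, -10]
  [-19, -14, -20, -12, -12, 0, -16]
  [-4, -14, -4, 5, 3, -7, 0]
D(2):
  [0, -10, -1, 7, 7, -15, 3]
  [-∞, 0, -∞, -19, -10, -14, 1]
  [-20, -1, 0, -13, -11, -15, 0]
  [-12, -19, -13, 0, -5, -13, -9]
  [-13, -11, -9, 5, 0, -25, -10]
  [-19, -14, -20, -12, -12, 0, -13]
  [-4, -14, -4, 5, 3, -7, 0]
D(3):
  [0, -2, -1, 7, 7, -15, 3]
  [-∞, 0, -∞, -19, -10, -14, 1]
  [-20, -1, 0, -13, -11, -15, 0]
  [-12, -14, -13, 0, -5, -13, -9]
  [-13, -10, -9, 5, 0, -24, -9]
  [-19, -14, -20, -12, -12, 0, -13]
  [-4, -5, -4, 5, 3, -7, 0]
D(4):
  [0, -2, -1, 7, 7, -6, 3]
  [-31, 0, -32, -19, -10, -14, 1]
  [-20, -1, 0, -13, -11, -15, 0]
  [-12, -14, -13, 0, -5, -13, -9]
  [-7, -9, -8, 5, 0, -8, -4]
  [-19, -14, -20, -12, -12, 0, -13]
  [-4, -5, -4, 5, 3, -7, 0]
D(5):
  [0, -2, -1, 12, 7, -1, 3]
  [-17, 0, -18, -5, -10, -14, 1]
  [-18, -1, 0, -6, -11, -15, 0]
  [-12, -14, -13, 0, -5, -13, -9]
  [-7, -9, -8, 5, 0, -8, -4]
  [-19, -14, -20, -7, -12, 0, -13]
  [-4, -5, -4, 8, 3, -5, 0]
D(6):
  [0, -2, -1, 12, 7, -1, 3]
  [-17, 0, -18, -5, -10, -14, 1]
  [-18, -1, 0, -6, -11, -15, 0]
  [-12, -14, -13, 0, -5, -13, -9]
  [-7, -9, -8, 5, 0, -8, -4]
  [-19, -14, -20, -7, -12, 0, -13]
  [-4, -5, -4, 8, 3, -5, 0]
D(7):
  [0, -2, -1, 12, 7, -1, 3]
  [-3, 0, -3, 9, 4, -4, 1]
  [-4, -1, 0, 8, 3, -5, 0]
  [-12, -14, -13, 0, -5, -13, -9]
  [-7, -9, -8, 5, 0, -8, -4]
  [-17, -14, -17, -5, -10, 0, -13]
  [-4, -5, -4, 8, 3, -5, 0]
Answer: M*[2][3] = -3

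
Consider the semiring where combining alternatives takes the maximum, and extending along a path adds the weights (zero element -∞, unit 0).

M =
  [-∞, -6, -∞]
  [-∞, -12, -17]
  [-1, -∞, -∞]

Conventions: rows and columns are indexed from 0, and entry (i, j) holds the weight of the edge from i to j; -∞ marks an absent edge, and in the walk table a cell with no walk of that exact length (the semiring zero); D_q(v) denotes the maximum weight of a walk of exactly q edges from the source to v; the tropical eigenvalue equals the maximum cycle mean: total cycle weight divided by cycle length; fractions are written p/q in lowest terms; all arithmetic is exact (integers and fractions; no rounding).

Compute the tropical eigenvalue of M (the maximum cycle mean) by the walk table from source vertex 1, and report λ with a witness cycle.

q=0: [-∞, 0, -∞]
q=1: [-∞, -12, -17]
q=2: [-18, -24, -29]
q=3: [-30, -24, -41]
Optimal cycle mean attained by: cycle 0->1->2->0, total (-6) + (-17) + (-1), length 3.
Answer: λ = -8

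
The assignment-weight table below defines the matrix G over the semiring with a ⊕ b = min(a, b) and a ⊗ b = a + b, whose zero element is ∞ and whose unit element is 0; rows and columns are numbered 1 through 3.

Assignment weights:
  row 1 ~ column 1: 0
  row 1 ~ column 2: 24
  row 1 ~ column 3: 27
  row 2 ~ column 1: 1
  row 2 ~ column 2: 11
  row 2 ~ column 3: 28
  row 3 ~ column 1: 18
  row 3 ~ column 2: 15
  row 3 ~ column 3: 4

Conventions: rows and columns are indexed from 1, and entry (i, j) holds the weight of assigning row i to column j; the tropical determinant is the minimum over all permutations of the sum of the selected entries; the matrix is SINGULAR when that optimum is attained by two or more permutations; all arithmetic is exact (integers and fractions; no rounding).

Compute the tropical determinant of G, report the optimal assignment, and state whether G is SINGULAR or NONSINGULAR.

σ = (1, 2, 3): 0 + 11 + 4 = 15
σ = (1, 3, 2): 0 + 28 + 15 = 43
σ = (2, 1, 3): 24 + 1 + 4 = 29
σ = (2, 3, 1): 24 + 28 + 18 = 70
σ = (3, 1, 2): 27 + 1 + 15 = 43
σ = (3, 2, 1): 27 + 11 + 18 = 56
Optimal value attained by: σ = (1, 2, 3).
Answer: det⊕(G) = 15; verdict: NONSINGULAR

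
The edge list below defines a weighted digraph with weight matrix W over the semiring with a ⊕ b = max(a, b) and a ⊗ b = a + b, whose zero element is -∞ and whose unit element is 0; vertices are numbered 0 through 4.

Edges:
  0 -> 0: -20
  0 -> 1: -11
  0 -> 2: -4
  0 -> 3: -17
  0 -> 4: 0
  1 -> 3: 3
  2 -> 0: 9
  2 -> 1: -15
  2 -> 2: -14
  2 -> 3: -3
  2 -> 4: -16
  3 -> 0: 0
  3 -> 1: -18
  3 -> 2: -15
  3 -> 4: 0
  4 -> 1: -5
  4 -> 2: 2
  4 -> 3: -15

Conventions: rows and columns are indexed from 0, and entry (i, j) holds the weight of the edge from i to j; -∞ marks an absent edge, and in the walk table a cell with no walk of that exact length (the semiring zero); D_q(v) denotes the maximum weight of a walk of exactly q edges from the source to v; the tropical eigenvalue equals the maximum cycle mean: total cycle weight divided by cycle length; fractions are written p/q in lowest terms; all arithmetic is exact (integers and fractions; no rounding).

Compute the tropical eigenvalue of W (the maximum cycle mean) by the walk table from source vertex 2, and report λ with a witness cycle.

q=0: [-∞, -∞, 0, -∞, -∞]
q=1: [9, -15, -14, -3, -16]
q=2: [-3, -2, 5, -8, 9]
q=3: [14, 4, 11, 2, -3]
q=4: [20, 3, 10, 8, 14]
q=5: [19, 9, 16, 7, 20]
Optimal cycle mean attained by: cycle 0->4->2->0, total 0 + 2 + 9, length 3.
Answer: λ = 11/3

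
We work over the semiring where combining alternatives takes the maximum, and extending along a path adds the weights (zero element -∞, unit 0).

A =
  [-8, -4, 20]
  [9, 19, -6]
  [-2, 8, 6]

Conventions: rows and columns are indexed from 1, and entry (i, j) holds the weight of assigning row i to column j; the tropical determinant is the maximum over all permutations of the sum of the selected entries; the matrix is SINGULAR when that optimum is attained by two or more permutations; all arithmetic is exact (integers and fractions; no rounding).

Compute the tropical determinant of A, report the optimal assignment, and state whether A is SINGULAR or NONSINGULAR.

σ = (1, 2, 3): (-8) + 19 + 6 = 17
σ = (1, 3, 2): (-8) + (-6) + 8 = -6
σ = (2, 1, 3): (-4) + 9 + 6 = 11
σ = (2, 3, 1): (-4) + (-6) + (-2) = -12
σ = (3, 1, 2): 20 + 9 + 8 = 37
σ = (3, 2, 1): 20 + 19 + (-2) = 37
Optimal value attained by: σ = (3, 1, 2).
Answer: det⊕(A) = 37; verdict: SINGULAR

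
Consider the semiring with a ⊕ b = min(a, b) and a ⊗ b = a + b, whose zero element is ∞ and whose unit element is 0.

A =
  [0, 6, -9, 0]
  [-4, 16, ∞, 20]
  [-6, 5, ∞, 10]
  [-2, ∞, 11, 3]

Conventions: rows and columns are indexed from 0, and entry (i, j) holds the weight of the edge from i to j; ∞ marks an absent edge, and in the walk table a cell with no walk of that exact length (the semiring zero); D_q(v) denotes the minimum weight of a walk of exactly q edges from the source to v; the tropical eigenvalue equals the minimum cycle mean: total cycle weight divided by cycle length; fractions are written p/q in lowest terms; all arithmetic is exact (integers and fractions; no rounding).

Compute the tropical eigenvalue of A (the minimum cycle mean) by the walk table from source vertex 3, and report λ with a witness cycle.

q=0: [∞, ∞, ∞, 0]
q=1: [-2, ∞, 11, 3]
q=2: [-2, 4, -11, -2]
q=3: [-17, -6, -11, -2]
q=4: [-17, -11, -26, -17]
Optimal cycle mean attained by: cycle 0->2->0, total (-9) + (-6), length 2.
Answer: λ = -15/2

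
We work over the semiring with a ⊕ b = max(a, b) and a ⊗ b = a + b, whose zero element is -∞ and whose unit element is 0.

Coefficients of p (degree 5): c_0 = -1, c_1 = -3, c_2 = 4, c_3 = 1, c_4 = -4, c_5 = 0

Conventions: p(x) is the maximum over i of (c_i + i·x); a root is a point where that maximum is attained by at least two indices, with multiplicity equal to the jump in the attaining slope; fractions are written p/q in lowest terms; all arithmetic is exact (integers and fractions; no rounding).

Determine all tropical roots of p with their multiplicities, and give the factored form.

hull edge (i=0, c=-1) to (i=2, c=4): slope 5/2, span 2
hull edge (i=2, c=4) to (i=5, c=0): slope -4/3, span 3
Factored form: p(x) = 0 ⊗ (x ⊕ (-5/2)) ⊗ (x ⊕ (-5/2)) ⊗ (x ⊕ 4/3) ⊗ (x ⊕ 4/3) ⊗ (x ⊕ 4/3)
Answer: roots = -5/2 (mult 2), 4/3 (mult 3)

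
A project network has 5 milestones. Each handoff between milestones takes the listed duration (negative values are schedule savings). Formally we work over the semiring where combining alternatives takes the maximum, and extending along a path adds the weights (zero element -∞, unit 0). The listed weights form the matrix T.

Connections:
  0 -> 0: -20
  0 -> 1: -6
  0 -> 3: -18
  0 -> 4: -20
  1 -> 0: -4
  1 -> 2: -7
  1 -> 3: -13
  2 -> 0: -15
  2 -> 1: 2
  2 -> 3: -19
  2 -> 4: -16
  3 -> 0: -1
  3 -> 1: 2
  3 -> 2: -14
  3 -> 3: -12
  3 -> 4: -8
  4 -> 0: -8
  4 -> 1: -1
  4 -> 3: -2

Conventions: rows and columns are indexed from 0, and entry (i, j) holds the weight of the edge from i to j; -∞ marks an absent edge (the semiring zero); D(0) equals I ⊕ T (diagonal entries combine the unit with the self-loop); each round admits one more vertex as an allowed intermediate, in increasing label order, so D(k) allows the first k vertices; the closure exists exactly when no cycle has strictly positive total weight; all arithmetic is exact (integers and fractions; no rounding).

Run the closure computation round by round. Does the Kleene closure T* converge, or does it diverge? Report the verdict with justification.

D(0):
  [0, -6, -∞, -18, -20]
  [-4, 0, -7, -13, -∞]
  [-15, 2, 0, -19, -16]
  [-1, 2, -14, 0, -8]
  [-8, -1, -∞, -2, 0]
D(1):
  [0, -6, -∞, -18, -20]
  [-4, 0, -7, -13, -24]
  [-15, 2, 0, -19, -16]
  [-1, 2, -14, 0, -8]
  [-8, -1, -∞, -2, 0]
D(2):
  [0, -6, -13, -18, -20]
  [-4, 0, -7, -13, -24]
  [-2, 2, 0, -11, -16]
  [-1, 2, -5, 0, -8]
  [-5, -1, -8, -2, 0]
D(3):
  [0, -6, -13, -18, -20]
  [-4, 0, -7, -13, -23]
  [-2, 2, 0, -11, -16]
  [-1, 2, -5, 0, -8]
  [-5, -1, -8, -2, 0]
D(4):
  [0, -6, -13, -18, -20]
  [-4, 0, -7, -13, -21]
  [-2, 2, 0, -11, -16]
  [-1, 2, -5, 0, -8]
  [-3, 0, -7, -2, 0]
D(5):
  [0, -6, -13, -18, -20]
  [-4, 0, -7, -13, -21]
  [-2, 2, 0, -11, -16]
  [-1, 2, -5, 0, -8]
  [-3, 0, -7, -2, 0]
Key observation: every diagonal entry stays at the unit through all rounds, so no improving cycle exists.
Answer: CONVERGES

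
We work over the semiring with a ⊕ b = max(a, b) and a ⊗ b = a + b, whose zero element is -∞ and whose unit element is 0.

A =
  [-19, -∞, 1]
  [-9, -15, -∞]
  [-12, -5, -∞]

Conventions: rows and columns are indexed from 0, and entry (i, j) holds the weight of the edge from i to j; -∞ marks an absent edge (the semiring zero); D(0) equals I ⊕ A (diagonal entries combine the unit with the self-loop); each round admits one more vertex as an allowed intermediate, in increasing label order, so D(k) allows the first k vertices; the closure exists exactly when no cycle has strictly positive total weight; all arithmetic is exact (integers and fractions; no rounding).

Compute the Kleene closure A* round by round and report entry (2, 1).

D(0):
  [0, -∞, 1]
  [-9, 0, -∞]
  [-12, -5, 0]
D(1):
  [0, -∞, 1]
  [-9, 0, -8]
  [-12, -5, 0]
D(2):
  [0, -∞, 1]
  [-9, 0, -8]
  [-12, -5, 0]
D(3):
  [0, -4, 1]
  [-9, 0, -8]
  [-12, -5, 0]
Answer: A*[2][1] = -5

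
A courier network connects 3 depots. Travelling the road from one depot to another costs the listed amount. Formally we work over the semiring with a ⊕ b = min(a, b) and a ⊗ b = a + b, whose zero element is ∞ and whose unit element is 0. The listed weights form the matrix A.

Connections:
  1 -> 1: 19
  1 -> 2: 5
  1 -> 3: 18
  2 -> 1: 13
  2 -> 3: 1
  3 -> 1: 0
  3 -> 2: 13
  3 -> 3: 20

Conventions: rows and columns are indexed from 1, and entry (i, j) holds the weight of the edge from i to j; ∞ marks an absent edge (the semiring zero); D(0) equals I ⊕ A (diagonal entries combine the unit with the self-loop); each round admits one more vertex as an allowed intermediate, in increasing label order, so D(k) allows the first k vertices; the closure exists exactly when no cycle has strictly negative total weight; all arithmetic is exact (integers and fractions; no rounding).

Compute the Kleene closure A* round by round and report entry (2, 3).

D(0):
  [0, 5, 18]
  [13, 0, 1]
  [0, 13, 0]
D(1):
  [0, 5, 18]
  [13, 0, 1]
  [0, 5, 0]
D(2):
  [0, 5, 6]
  [13, 0, 1]
  [0, 5, 0]
D(3):
  [0, 5, 6]
  [1, 0, 1]
  [0, 5, 0]
Answer: A*[2][3] = 1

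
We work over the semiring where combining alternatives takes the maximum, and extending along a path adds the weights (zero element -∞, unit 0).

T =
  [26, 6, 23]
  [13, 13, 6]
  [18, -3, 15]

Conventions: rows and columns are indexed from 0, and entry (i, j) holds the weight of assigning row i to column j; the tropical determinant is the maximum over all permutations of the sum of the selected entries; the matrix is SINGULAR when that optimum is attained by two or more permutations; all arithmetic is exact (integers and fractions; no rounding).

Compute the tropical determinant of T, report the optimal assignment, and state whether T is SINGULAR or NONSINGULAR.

σ = (0, 1, 2): 26 + 13 + 15 = 54
σ = (0, 2, 1): 26 + 6 + (-3) = 29
σ = (1, 0, 2): 6 + 13 + 15 = 34
σ = (1, 2, 0): 6 + 6 + 18 = 30
σ = (2, 0, 1): 23 + 13 + (-3) = 33
σ = (2, 1, 0): 23 + 13 + 18 = 54
Optimal value attained by: σ = (0, 1, 2).
Answer: det⊕(T) = 54; verdict: SINGULAR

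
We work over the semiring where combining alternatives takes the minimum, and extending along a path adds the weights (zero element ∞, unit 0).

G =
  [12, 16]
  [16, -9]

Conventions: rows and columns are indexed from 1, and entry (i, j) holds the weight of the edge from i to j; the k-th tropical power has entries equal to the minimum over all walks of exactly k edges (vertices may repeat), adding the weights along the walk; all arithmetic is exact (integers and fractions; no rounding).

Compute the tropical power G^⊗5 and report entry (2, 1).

G^⊗2:
  [24, 7]
  [7, -18]
G^⊗3:
  [23, -2]
  [-2, -27]
G^⊗4:
  [14, -11]
  [-11, -36]
G^⊗5:
  [5, -20]
  [-20, -45]
Key observation: the optimum is the walk 2->2->2->2->2->1, with weight (-9) + (-9) + (-9) + (-9) + 16 = -20.
Optimal value attained by: walk 2->2->2->2->2->1.
Answer: (G^⊗5)[2][1] = -20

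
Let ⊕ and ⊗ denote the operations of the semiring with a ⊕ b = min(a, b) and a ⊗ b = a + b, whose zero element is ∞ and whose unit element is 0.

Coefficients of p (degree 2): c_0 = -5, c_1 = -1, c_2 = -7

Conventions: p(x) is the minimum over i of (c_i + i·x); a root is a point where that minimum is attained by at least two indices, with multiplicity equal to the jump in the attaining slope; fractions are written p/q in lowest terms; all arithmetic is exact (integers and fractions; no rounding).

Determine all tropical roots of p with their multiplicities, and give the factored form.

hull edge (i=0, c=-5) to (i=2, c=-7): slope -1, span 2
Factored form: p(x) = -7 ⊗ (x ⊕ 1) ⊗ (x ⊕ 1)
Answer: roots = 1 (mult 2)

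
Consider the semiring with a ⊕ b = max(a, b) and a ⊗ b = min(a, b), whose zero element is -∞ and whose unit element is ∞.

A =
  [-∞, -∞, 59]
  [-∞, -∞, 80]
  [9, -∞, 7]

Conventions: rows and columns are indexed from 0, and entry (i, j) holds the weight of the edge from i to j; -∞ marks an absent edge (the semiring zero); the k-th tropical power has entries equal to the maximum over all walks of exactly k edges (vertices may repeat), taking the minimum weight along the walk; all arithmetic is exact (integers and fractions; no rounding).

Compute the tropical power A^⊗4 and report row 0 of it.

A^⊗2:
  [9, -∞, 7]
  [9, -∞, 7]
  [7, -∞, 9]
A^⊗3:
  [7, -∞, 9]
  [7, -∞, 9]
  [9, -∞, 7]
A^⊗4:
  [9, -∞, 7]
  [9, -∞, 7]
  [7, -∞, 9]
Answer: row 0 of A^⊗4 = [9, -∞, 7]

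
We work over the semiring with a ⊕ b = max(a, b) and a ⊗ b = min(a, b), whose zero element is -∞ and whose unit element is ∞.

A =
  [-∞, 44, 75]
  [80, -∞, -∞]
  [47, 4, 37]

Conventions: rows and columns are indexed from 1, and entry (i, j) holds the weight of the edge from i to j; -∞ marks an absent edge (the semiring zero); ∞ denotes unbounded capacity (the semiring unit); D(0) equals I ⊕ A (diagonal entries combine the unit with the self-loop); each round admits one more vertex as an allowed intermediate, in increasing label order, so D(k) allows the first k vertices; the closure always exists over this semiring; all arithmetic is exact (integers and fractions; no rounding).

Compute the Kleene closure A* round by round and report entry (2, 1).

D(0):
  [∞, 44, 75]
  [80, ∞, -∞]
  [47, 4, ∞]
D(1):
  [∞, 44, 75]
  [80, ∞, 75]
  [47, 44, ∞]
D(2):
  [∞, 44, 75]
  [80, ∞, 75]
  [47, 44, ∞]
D(3):
  [∞, 44, 75]
  [80, ∞, 75]
  [47, 44, ∞]
Answer: A*[2][1] = 80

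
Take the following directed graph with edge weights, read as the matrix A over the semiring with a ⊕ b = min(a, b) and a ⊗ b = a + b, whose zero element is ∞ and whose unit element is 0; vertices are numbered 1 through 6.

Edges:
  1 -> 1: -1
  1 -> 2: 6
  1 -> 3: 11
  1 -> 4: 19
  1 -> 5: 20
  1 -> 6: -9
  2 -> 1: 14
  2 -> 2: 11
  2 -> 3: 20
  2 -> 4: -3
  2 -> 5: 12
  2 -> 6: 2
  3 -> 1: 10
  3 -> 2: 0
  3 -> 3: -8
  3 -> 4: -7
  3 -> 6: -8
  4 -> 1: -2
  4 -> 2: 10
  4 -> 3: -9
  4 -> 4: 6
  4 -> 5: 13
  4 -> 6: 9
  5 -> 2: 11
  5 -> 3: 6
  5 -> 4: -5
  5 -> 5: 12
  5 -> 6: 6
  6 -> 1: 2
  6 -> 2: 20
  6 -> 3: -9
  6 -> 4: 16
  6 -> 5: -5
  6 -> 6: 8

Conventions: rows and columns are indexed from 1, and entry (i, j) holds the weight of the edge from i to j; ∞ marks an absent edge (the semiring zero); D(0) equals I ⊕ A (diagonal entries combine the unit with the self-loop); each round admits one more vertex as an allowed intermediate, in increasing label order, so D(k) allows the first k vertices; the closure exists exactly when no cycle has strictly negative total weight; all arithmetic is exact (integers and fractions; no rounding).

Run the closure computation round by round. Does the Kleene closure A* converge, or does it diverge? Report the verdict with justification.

Detection: at round 0, diagonal entry (1, 1) turns strictly negative.
Key observation: the cycle 1->1 has total weight (-1), which is strictly negative.
Answer: DIVERGES — negative cycle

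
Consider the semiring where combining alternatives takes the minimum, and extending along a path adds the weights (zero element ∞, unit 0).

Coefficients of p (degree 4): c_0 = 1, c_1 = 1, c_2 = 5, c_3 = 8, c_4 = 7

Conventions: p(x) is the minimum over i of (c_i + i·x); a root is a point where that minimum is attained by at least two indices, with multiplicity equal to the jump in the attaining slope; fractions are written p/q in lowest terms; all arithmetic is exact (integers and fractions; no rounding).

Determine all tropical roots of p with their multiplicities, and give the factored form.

hull edge (i=0, c=1) to (i=1, c=1): slope 0, span 1
hull edge (i=1, c=1) to (i=4, c=7): slope 2, span 3
Factored form: p(x) = 7 ⊗ (x ⊕ (-2)) ⊗ (x ⊕ (-2)) ⊗ (x ⊕ (-2)) ⊗ (x ⊕ 0)
Answer: roots = -2 (mult 3), 0 (mult 1)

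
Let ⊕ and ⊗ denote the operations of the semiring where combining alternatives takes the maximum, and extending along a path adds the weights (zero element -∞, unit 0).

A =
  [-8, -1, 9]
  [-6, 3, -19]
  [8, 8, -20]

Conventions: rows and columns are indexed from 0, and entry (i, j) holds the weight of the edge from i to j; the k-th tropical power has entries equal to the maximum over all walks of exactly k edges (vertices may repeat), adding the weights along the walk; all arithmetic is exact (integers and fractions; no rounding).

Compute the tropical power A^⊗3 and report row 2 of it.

A^⊗2:
  [17, 17, 1]
  [-3, 6, 3]
  [2, 11, 17]
A^⊗3:
  [11, 20, 26]
  [11, 11, 6]
  [25, 25, 11]
Answer: row 2 of A^⊗3 = [25, 25, 11]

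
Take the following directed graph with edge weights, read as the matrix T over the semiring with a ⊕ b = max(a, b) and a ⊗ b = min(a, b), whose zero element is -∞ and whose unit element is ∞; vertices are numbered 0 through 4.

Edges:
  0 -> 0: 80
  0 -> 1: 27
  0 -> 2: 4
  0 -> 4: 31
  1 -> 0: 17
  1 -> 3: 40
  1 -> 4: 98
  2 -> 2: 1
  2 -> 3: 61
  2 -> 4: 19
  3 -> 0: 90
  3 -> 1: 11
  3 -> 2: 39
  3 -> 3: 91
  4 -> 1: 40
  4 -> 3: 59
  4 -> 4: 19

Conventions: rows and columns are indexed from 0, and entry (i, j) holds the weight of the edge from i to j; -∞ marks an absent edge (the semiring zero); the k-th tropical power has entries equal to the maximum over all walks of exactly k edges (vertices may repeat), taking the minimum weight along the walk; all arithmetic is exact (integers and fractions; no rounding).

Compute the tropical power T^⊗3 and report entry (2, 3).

T^⊗2:
  [80, 31, 4, 31, 31]
  [40, 40, 39, 59, 19]
  [61, 19, 39, 61, 19]
  [90, 27, 39, 91, 31]
  [59, 19, 39, 59, 40]
T^⊗3:
  [80, 31, 31, 31, 31]
  [59, 27, 39, 59, 40]
  [61, 27, 39, 61, 31]
  [90, 31, 39, 91, 31]
  [59, 40, 39, 59, 31]
Key observation: the optimum is the walk 2->3->3->3, with weight 61 min 91 min 91 = 61.
Optimal value attained by: walk 2->3->3->3.
Answer: (T^⊗3)[2][3] = 61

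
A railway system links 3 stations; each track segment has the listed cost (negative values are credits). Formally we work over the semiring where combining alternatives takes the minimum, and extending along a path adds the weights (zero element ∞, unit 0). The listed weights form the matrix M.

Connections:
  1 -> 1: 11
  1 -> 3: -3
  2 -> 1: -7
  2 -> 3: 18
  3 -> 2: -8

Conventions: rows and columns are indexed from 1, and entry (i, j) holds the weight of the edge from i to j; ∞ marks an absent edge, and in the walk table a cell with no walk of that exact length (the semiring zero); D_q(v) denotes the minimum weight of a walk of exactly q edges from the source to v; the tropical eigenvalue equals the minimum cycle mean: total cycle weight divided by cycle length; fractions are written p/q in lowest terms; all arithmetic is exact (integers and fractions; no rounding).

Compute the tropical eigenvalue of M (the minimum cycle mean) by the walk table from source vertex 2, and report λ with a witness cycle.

q=0: [∞, 0, ∞]
q=1: [-7, ∞, 18]
q=2: [4, 10, -10]
q=3: [3, -18, 1]
Optimal cycle mean attained by: cycle 1->3->2->1, total (-3) + (-8) + (-7), length 3.
Answer: λ = -6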